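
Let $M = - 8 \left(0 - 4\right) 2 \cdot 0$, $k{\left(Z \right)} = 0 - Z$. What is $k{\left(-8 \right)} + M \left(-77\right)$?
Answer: $8$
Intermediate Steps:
$k{\left(Z \right)} = - Z$
$M = 0$ ($M = - 8 \left(-4\right) 2 \cdot 0 = - 8 \left(\left(-8\right) 0\right) = \left(-8\right) 0 = 0$)
$k{\left(-8 \right)} + M \left(-77\right) = \left(-1\right) \left(-8\right) + 0 \left(-77\right) = 8 + 0 = 8$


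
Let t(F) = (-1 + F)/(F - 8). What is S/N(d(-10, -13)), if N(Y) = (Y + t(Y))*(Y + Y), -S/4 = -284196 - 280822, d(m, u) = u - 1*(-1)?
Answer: 5650180/681 ≈ 8296.9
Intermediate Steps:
d(m, u) = 1 + u (d(m, u) = u + 1 = 1 + u)
t(F) = (-1 + F)/(-8 + F)
S = 2260072 (S = -4*(-284196 - 280822) = -4*(-565018) = 2260072)
N(Y) = 2*Y*(Y + (-1 + Y)/(-8 + Y)) (N(Y) = (Y + (-1 + Y)/(-8 + Y))*(Y + Y) = (Y + (-1 + Y)/(-8 + Y))*(2*Y) = 2*Y*(Y + (-1 + Y)/(-8 + Y)))
S/N(d(-10, -13)) = 2260072/((2*(1 - 13)*(-1 + (1 - 13) + (1 - 13)*(-8 + (1 - 13)))/(-8 + (1 - 13)))) = 2260072/((2*(-12)*(-1 - 12 - 12*(-8 - 12))/(-8 - 12))) = 2260072/((2*(-12)*(-1 - 12 - 12*(-20))/(-20))) = 2260072/((2*(-12)*(-1/20)*(-1 - 12 + 240))) = 2260072/((2*(-12)*(-1/20)*227)) = 2260072/(1362/5) = 2260072*(5/1362) = 5650180/681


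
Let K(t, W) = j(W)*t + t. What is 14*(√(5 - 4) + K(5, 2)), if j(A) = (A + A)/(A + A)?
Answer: 154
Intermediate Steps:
j(A) = 1 (j(A) = (2*A)/((2*A)) = (2*A)*(1/(2*A)) = 1)
K(t, W) = 2*t (K(t, W) = 1*t + t = t + t = 2*t)
14*(√(5 - 4) + K(5, 2)) = 14*(√(5 - 4) + 2*5) = 14*(√1 + 10) = 14*(1 + 10) = 14*11 = 154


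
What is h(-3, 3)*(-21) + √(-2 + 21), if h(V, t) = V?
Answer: 63 + √19 ≈ 67.359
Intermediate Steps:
h(-3, 3)*(-21) + √(-2 + 21) = -3*(-21) + √(-2 + 21) = 63 + √19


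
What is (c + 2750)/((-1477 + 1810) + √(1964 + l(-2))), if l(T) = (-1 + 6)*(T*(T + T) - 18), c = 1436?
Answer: 464646/36325 - 4186*√1914/108975 ≈ 11.111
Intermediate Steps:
l(T) = -90 + 10*T² (l(T) = 5*(T*(2*T) - 18) = 5*(2*T² - 18) = 5*(-18 + 2*T²) = -90 + 10*T²)
(c + 2750)/((-1477 + 1810) + √(1964 + l(-2))) = (1436 + 2750)/((-1477 + 1810) + √(1964 + (-90 + 10*(-2)²))) = 4186/(333 + √(1964 + (-90 + 10*4))) = 4186/(333 + √(1964 + (-90 + 40))) = 4186/(333 + √(1964 - 50)) = 4186/(333 + √1914)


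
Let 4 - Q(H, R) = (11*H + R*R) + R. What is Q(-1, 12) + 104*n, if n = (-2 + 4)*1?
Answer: 67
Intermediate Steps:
Q(H, R) = 4 - R - R**2 - 11*H (Q(H, R) = 4 - ((11*H + R*R) + R) = 4 - ((11*H + R**2) + R) = 4 - ((R**2 + 11*H) + R) = 4 - (R + R**2 + 11*H) = 4 + (-R - R**2 - 11*H) = 4 - R - R**2 - 11*H)
n = 2 (n = 2*1 = 2)
Q(-1, 12) + 104*n = (4 - 1*12 - 1*12**2 - 11*(-1)) + 104*2 = (4 - 12 - 1*144 + 11) + 208 = (4 - 12 - 144 + 11) + 208 = -141 + 208 = 67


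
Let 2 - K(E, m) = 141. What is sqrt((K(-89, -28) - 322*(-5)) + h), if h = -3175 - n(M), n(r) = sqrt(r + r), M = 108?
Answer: sqrt(-1704 - 6*sqrt(6)) ≈ 41.457*I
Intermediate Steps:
K(E, m) = -139 (K(E, m) = 2 - 1*141 = 2 - 141 = -139)
n(r) = sqrt(2)*sqrt(r) (n(r) = sqrt(2*r) = sqrt(2)*sqrt(r))
h = -3175 - 6*sqrt(6) (h = -3175 - sqrt(2)*sqrt(108) = -3175 - sqrt(2)*6*sqrt(3) = -3175 - 6*sqrt(6) ≈ -3189.7)
sqrt((K(-89, -28) - 322*(-5)) + h) = sqrt((-139 - 322*(-5)) + (-3175 - 6*sqrt(6))) = sqrt((-139 - 1*(-1610)) + (-3175 - 6*sqrt(6))) = sqrt((-139 + 1610) + (-3175 - 6*sqrt(6))) = sqrt(1471 + (-3175 - 6*sqrt(6))) = sqrt(-1704 - 6*sqrt(6))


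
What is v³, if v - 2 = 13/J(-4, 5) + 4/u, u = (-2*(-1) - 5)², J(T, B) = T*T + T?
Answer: 2048383/46656 ≈ 43.904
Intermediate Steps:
J(T, B) = T + T² (J(T, B) = T² + T = T + T²)
u = 9 (u = (2 - 5)² = (-3)² = 9)
v = 127/36 (v = 2 + (13/((-4*(1 - 4))) + 4/9) = 2 + (13/((-4*(-3))) + 4*(⅑)) = 2 + (13/12 + 4/9) = 2 + 55/36 = 127/36 ≈ 3.5278)
v³ = (127/36)³ = 2048383/46656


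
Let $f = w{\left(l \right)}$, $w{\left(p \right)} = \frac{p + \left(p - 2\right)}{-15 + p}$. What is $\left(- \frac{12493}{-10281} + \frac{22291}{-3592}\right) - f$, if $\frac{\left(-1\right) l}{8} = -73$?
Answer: $- \frac{147925707067}{21012801288} \approx -7.0398$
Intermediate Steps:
$l = 584$ ($l = \left(-8\right) \left(-73\right) = 584$)
$w{\left(p \right)} = \frac{-2 + 2 p}{-15 + p}$ ($w{\left(p \right)} = \frac{p + \left(-2 + p\right)}{-15 + p} = \frac{-2 + 2 p}{-15 + p}$)
$f = \frac{1166}{569}$ ($f = \frac{2 \left(-1 + 584\right)}{-15 + 584} = 2 \cdot \frac{1}{569} \cdot 583 = \frac{1166}{569} \approx 2.0492$)
$\left(- \frac{12493}{-10281} + \frac{22291}{-3592}\right) - f = \left(- \frac{12493}{-10281} + \frac{22291}{-3592}\right) - \frac{1166}{569} = \left(\left(-12493\right) \left(- \frac{1}{10281}\right) + 22291 \left(- \frac{1}{3592}\right)\right) - \frac{1166}{569} = \left(\frac{12493}{10281} - \frac{22291}{3592}\right) - \frac{1166}{569} = - \frac{184298915}{36929352} - \frac{1166}{569} = - \frac{147925707067}{21012801288}$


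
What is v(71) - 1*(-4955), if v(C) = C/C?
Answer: 4956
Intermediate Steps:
v(C) = 1
v(71) - 1*(-4955) = 1 - 1*(-4955) = 1 + 4955 = 4956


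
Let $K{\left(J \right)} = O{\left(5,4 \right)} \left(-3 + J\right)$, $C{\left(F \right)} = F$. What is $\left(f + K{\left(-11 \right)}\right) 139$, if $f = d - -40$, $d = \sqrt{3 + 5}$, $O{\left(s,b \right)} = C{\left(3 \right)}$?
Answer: $-278 + 278 \sqrt{2} \approx 115.15$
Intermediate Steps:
$O{\left(s,b \right)} = 3$
$K{\left(J \right)} = -9 + 3 J$ ($K{\left(J \right)} = 3 \left(-3 + J\right) = -9 + 3 J$)
$d = 2 \sqrt{2}$ ($d = \sqrt{8} = 2 \sqrt{2} \approx 2.8284$)
$f = 40 + 2 \sqrt{2}$ ($f = 2 \sqrt{2} - -40 = 2 \sqrt{2} + 40 = 40 + 2 \sqrt{2} \approx 42.828$)
$\left(f + K{\left(-11 \right)}\right) 139 = \left(\left(40 + 2 \sqrt{2}\right) + \left(-9 + 3 \left(-11\right)\right)\right) 139 = \left(\left(40 + 2 \sqrt{2}\right) - 42\right) 139 = \left(-2 + 2 \sqrt{2}\right) 139 = -278 + 278 \sqrt{2}$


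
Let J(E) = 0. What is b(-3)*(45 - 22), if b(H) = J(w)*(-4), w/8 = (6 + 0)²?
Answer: 0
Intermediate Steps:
w = 288 (w = 8*(6 + 0)² = 8*6² = 8*36 = 288)
b(H) = 0 (b(H) = 0*(-4) = 0)
b(-3)*(45 - 22) = 0*(45 - 22) = 0*23 = 0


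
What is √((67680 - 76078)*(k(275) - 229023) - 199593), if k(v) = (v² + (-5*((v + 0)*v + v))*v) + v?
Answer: 3*√97524666929 ≈ 9.3687e+5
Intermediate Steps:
k(v) = v + v² + v*(-5*v - 5*v²) (k(v) = (v² + (-5*(v*v + v))*v) + v = (v² + (-5*(v² + v))*v) + v = (v² + (-5*(v + v²))*v) + v = (v² + (-5*v - 5*v²)*v) + v = (v² + v*(-5*v - 5*v²)) + v = v + v² + v*(-5*v - 5*v²))
√((67680 - 76078)*(k(275) - 229023) - 199593) = √((67680 - 76078)*(275*(1 - 5*275² - 4*275) - 229023) - 199593) = √(-8398*(275*(1 - 5*75625 - 1100) - 229023) - 199593) = √(-8398*(275*(1 - 378125 - 1100) - 229023) - 199593) = √(-8398*(275*(-379224) - 229023) - 199593) = √(-8398*(-104286600 - 229023) - 199593) = √(-8398*(-104515623) - 199593) = √(877722201954 - 199593) = √877722002361 = 3*√97524666929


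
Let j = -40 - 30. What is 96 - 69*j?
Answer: 4926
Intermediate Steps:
j = -70
96 - 69*j = 96 - 69*(-70) = 96 + 4830 = 4926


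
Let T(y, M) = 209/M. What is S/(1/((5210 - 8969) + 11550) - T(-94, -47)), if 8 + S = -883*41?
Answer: -13259635347/1628366 ≈ -8142.9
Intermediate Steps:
S = -36211 (S = -8 - 883*41 = -8 - 36203 = -36211)
S/(1/((5210 - 8969) + 11550) - T(-94, -47)) = -36211/(1/((5210 - 8969) + 11550) - 209/(-47)) = -36211/(1/(-3759 + 11550) - 209*(-1)/47) = -36211/(1/7791 - 1*(-209/47)) = -36211/(1/7791 + 209/47) = -36211/1628366/366177 = -36211*366177/1628366 = -13259635347/1628366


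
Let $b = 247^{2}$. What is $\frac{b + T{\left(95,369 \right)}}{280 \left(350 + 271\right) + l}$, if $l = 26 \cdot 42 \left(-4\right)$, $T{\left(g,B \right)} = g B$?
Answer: $\frac{12008}{21189} \approx 0.56671$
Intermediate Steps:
$T{\left(g,B \right)} = B g$
$b = 61009$
$l = -4368$ ($l = 1092 \left(-4\right) = -4368$)
$\frac{b + T{\left(95,369 \right)}}{280 \left(350 + 271\right) + l} = \frac{61009 + 369 \cdot 95}{280 \left(350 + 271\right) - 4368} = \frac{61009 + 35055}{280 \cdot 621 - 4368} = \frac{96064}{173880 - 4368} = \frac{96064}{169512} = 96064 \cdot \frac{1}{169512} = \frac{12008}{21189}$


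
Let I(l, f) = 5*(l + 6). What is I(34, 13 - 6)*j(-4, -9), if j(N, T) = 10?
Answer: 2000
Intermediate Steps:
I(l, f) = 30 + 5*l (I(l, f) = 5*(6 + l) = 30 + 5*l)
I(34, 13 - 6)*j(-4, -9) = (30 + 5*34)*10 = (30 + 170)*10 = 200*10 = 2000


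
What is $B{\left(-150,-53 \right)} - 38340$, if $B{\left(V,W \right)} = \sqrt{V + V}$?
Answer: $-38340 + 10 i \sqrt{3} \approx -38340.0 + 17.32 i$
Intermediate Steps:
$B{\left(V,W \right)} = \sqrt{2} \sqrt{V}$ ($B{\left(V,W \right)} = \sqrt{2 V} = \sqrt{2} \sqrt{V}$)
$B{\left(-150,-53 \right)} - 38340 = \sqrt{2} \sqrt{-150} - 38340 = \sqrt{2} \cdot 5 i \sqrt{6} - 38340 = 10 i \sqrt{3} - 38340 = -38340 + 10 i \sqrt{3}$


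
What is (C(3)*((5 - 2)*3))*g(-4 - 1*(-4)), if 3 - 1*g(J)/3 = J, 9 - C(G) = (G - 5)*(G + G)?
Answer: 1701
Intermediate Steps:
C(G) = 9 - 2*G*(-5 + G) (C(G) = 9 - (G - 5)*(G + G) = 9 - (-5 + G)*2*G = 9 - 2*G*(-5 + G))
g(J) = 9 - 3*J
(C(3)*((5 - 2)*3))*g(-4 - 1*(-4)) = ((9 - 2*3² + 10*3)*((5 - 2)*3))*(9 - 3*(-4 - 1*(-4))) = ((9 - 2*9 + 30)*(3*3))*(9 - 3*(-4 + 4)) = ((9 - 18 + 30)*9)*(9 - 3*0) = (21*9)*(9 + 0) = 189*9 = 1701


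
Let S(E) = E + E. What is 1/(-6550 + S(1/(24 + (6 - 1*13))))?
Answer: -17/111348 ≈ -0.00015267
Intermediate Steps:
S(E) = 2*E
1/(-6550 + S(1/(24 + (6 - 1*13)))) = 1/(-6550 + 2/(24 + (6 - 1*13))) = 1/(-6550 + 2/(24 + (6 - 13))) = 1/(-6550 + 2/(24 - 7)) = 1/(-6550 + 2/17) = 1/(-111348/17) = -17/111348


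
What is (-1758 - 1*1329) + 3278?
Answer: 191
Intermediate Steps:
(-1758 - 1*1329) + 3278 = (-1758 - 1329) + 3278 = -3087 + 3278 = 191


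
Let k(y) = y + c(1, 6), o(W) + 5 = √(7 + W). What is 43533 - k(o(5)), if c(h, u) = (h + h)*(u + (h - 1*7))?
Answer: 43538 - 2*√3 ≈ 43535.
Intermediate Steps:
c(h, u) = 2*h*(-7 + h + u) (c(h, u) = (2*h)*(u + (h - 7)) = (2*h)*(u + (-7 + h)) = (2*h)*(-7 + h + u) = 2*h*(-7 + h + u))
o(W) = -5 + √(7 + W)
k(y) = y (k(y) = y + 2*1*(-7 + 1 + 6) = y + 2*1*0 = y + 0 = y)
43533 - k(o(5)) = 43533 - (-5 + √(7 + 5)) = 43533 - (-5 + √12) = 43533 - (-5 + 2*√3) = 43533 + (5 - 2*√3) = 43538 - 2*√3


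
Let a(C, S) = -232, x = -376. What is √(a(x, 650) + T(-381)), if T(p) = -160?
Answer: 14*I*√2 ≈ 19.799*I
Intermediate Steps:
√(a(x, 650) + T(-381)) = √(-232 - 160) = √(-392) = 14*I*√2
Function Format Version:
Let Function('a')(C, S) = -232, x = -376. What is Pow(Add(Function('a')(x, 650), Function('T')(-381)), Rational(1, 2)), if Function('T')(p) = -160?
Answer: Mul(14, I, Pow(2, Rational(1, 2))) ≈ Mul(19.799, I)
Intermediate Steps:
Pow(Add(Function('a')(x, 650), Function('T')(-381)), Rational(1, 2)) = Pow(Add(-232, -160), Rational(1, 2)) = Pow(-392, Rational(1, 2)) = Mul(14, I, Pow(2, Rational(1, 2)))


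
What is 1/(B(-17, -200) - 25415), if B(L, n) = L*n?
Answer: -1/22015 ≈ -4.5424e-5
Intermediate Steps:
1/(B(-17, -200) - 25415) = 1/(-17*(-200) - 25415) = 1/(3400 - 25415) = 1/(-22015) = -1/22015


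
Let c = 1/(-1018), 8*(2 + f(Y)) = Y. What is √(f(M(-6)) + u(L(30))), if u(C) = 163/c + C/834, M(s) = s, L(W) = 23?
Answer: I*√115418282901/834 ≈ 407.35*I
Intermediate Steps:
f(Y) = -2 + Y/8
c = -1/1018 ≈ -0.00098232
u(C) = -165934 + C/834 (u(C) = 163/(-1/1018) + C/834 = 163*(-1018) + C*(1/834) = -165934 + C/834)
√(f(M(-6)) + u(L(30))) = √((-2 + (⅛)*(-6)) + (-165934 + (1/834)*23)) = √((-2 - ¾) + (-165934 + 23/834)) = √(-11/4 - 138388933/834) = √(-276782453/1668) = I*√115418282901/834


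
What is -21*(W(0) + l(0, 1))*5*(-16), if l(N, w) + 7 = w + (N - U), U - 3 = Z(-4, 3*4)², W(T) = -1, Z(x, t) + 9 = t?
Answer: -31920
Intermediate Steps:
Z(x, t) = -9 + t
U = 12 (U = 3 + (-9 + 3*4)² = 3 + (-9 + 12)² = 3 + 3² = 3 + 9 = 12)
l(N, w) = -19 + N + w (l(N, w) = -7 + (w + (N - 1*12)) = -7 + (w + (N - 12)) = -7 + (w + (-12 + N)) = -7 + (-12 + N + w) = -19 + N + w)
-21*(W(0) + l(0, 1))*5*(-16) = -21*(-1 + (-19 + 0 + 1))*5*(-16) = -21*(-1 - 18)*5*(-16) = -(-399)*5*(-16) = -21*(-95)*(-16) = 1995*(-16) = -31920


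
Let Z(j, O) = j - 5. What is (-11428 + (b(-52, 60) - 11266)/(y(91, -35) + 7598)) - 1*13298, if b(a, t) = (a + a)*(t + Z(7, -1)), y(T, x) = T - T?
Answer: -93942931/3799 ≈ -24728.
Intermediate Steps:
Z(j, O) = -5 + j
y(T, x) = 0
b(a, t) = 2*a*(2 + t) (b(a, t) = (a + a)*(t + (-5 + 7)) = (2*a)*(t + 2) = (2*a)*(2 + t) = 2*a*(2 + t))
(-11428 + (b(-52, 60) - 11266)/(y(91, -35) + 7598)) - 1*13298 = (-11428 + (2*(-52)*(2 + 60) - 11266)/(0 + 7598)) - 1*13298 = (-11428 + (2*(-52)*62 - 11266)/7598) - 13298 = (-11428 + (-6448 - 11266)*(1/7598)) - 13298 = (-11428 - 17714*1/7598) - 13298 = (-11428 - 8857/3799) - 13298 = -43423829/3799 - 13298 = -93942931/3799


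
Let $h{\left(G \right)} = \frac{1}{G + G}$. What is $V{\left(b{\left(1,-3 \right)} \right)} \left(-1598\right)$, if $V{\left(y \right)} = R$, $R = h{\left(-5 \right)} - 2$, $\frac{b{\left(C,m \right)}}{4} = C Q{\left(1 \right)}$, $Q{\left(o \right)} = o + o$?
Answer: $\frac{16779}{5} \approx 3355.8$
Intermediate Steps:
$h{\left(G \right)} = \frac{1}{2 G}$
$Q{\left(o \right)} = 2 o$
$b{\left(C,m \right)} = 8 C$ ($b{\left(C,m \right)} = 4 C 2 \cdot 1 = 4 C 2 = 4 \cdot 2 C = 8 C$)
$R = - \frac{21}{10}$ ($R = \frac{1}{2 \left(-5\right)} - 2 = \frac{1}{2} \left(- \frac{1}{5}\right) - 2 = - \frac{1}{10} - 2 = - \frac{21}{10} \approx -2.1$)
$V{\left(y \right)} = - \frac{21}{10}$
$V{\left(b{\left(1,-3 \right)} \right)} \left(-1598\right) = \left(- \frac{21}{10}\right) \left(-1598\right) = \frac{16779}{5}$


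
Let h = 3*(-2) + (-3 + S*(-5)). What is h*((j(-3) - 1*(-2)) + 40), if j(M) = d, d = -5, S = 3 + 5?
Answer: -1813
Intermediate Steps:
S = 8
j(M) = -5
h = -49 (h = 3*(-2) + (-3 + 8*(-5)) = -6 + (-3 - 40) = -6 - 43 = -49)
h*((j(-3) - 1*(-2)) + 40) = -49*((-5 - 1*(-2)) + 40) = -49*((-5 + 2) + 40) = -49*(-3 + 40) = -49*37 = -1813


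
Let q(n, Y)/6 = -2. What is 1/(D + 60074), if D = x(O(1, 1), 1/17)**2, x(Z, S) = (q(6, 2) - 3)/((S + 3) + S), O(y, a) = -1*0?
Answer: 2809/168812891 ≈ 1.6640e-5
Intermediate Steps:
q(n, Y) = -12 (q(n, Y) = 6*(-2) = -12)
O(y, a) = 0
x(Z, S) = -15/(3 + 2*S) (x(Z, S) = (-12 - 3)/((S + 3) + S) = -15/((3 + S) + S) = -15/(3 + 2*S))
D = 65025/2809 (D = (-15/(3 + 2/17))**2 = (-15/53/17)**2 = (-15*17/53)**2 = (-255/53)**2 = 65025/2809 ≈ 23.149)
1/(D + 60074) = 1/(65025/2809 + 60074) = 1/(168812891/2809) = 2809/168812891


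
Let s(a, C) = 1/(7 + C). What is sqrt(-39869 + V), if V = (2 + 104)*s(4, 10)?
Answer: I*sqrt(11520339)/17 ≈ 199.66*I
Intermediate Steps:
V = 106/17 (V = (2 + 104)/(7 + 10) = 106/17 ≈ 6.2353)
sqrt(-39869 + V) = sqrt(-39869 + 106/17) = sqrt(-677667/17) = I*sqrt(11520339)/17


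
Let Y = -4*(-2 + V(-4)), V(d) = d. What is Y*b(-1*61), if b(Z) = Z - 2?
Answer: -1512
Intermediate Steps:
b(Z) = -2 + Z
Y = 24 (Y = -4*(-2 - 4) = -4*(-6) = 24)
Y*b(-1*61) = 24*(-2 - 1*61) = 24*(-2 - 61) = 24*(-63) = -1512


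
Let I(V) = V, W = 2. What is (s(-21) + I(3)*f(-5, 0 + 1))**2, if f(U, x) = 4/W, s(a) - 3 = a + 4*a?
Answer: 9216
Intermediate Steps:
s(a) = 3 + 5*a (s(a) = 3 + (a + 4*a) = 3 + 5*a)
f(U, x) = 2 (f(U, x) = 4/2 = 4*(1/2) = 2)
(s(-21) + I(3)*f(-5, 0 + 1))**2 = ((3 + 5*(-21)) + 3*2)**2 = ((3 - 105) + 6)**2 = (-102 + 6)**2 = (-96)**2 = 9216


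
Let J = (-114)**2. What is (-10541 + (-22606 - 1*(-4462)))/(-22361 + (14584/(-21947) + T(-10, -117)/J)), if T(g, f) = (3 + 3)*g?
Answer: 681802319685/531505591168 ≈ 1.2828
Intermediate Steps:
J = 12996
T(g, f) = 6*g
(-10541 + (-22606 - 1*(-4462)))/(-22361 + (14584/(-21947) + T(-10, -117)/J)) = (-10541 + (-22606 - 1*(-4462)))/(-22361 + (14584/(-21947) + (6*(-10))/12996)) = (-10541 + (-22606 + 4462))/(-22361 + (14584*(-1/21947) - 60*1/12996)) = (-10541 - 18144)/(-22361 + (-14584/21947 - 5/1083)) = -28685/(-22361 - 15904207/23768601) = -28685/(-531505591168/23768601) = -28685*(-23768601/531505591168) = 681802319685/531505591168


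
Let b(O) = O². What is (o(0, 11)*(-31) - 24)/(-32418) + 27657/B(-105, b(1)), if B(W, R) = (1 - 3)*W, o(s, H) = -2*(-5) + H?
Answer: 1186146/9005 ≈ 131.72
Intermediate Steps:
o(s, H) = 10 + H
B(W, R) = -2*W
(o(0, 11)*(-31) - 24)/(-32418) + 27657/B(-105, b(1)) = ((10 + 11)*(-31) - 24)/(-32418) + 27657/((-2*(-105))) = (21*(-31) - 24)*(-1/32418) + 27657/210 = (-651 - 24)*(-1/32418) + 27657*(1/210) = -675*(-1/32418) + 1317/10 = 75/3602 + 1317/10 = 1186146/9005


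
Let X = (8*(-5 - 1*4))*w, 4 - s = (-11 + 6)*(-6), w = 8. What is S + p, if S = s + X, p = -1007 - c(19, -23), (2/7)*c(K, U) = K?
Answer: -3351/2 ≈ -1675.5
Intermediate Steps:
c(K, U) = 7*K/2
p = -2147/2 (p = -1007 - 7*19/2 = -1007 - 1*133/2 = -1007 - 133/2 = -2147/2 ≈ -1073.5)
s = -26 (s = 4 - (-11 + 6)*(-6) = 4 - (-5)*(-6) = 4 - 1*30 = 4 - 30 = -26)
X = -576 (X = (8*(-5 - 1*4))*8 = (8*(-5 - 4))*8 = (8*(-9))*8 = -72*8 = -576)
S = -602 (S = -26 - 576 = -602)
S + p = -602 - 2147/2 = -3351/2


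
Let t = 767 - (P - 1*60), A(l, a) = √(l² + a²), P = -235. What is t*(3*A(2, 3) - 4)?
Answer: -4248 + 3186*√13 ≈ 7239.3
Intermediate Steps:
A(l, a) = √(a² + l²)
t = 1062 (t = 767 - (-235 - 1*60) = 767 - (-235 - 60) = 767 - 1*(-295) = 767 + 295 = 1062)
t*(3*A(2, 3) - 4) = 1062*(3*√(3² + 2²) - 4) = 1062*(3*√(9 + 4) - 4) = 1062*(3*√13 - 4) = 1062*(-4 + 3*√13) = -4248 + 3186*√13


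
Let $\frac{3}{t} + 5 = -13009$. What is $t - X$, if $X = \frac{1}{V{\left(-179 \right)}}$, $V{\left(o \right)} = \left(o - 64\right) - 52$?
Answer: $\frac{4043}{1279710} \approx 0.0031593$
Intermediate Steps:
$t = - \frac{1}{4338}$ ($t = \frac{3}{-5 - 13009} = \frac{3}{-13014} = 3 \left(- \frac{1}{13014}\right) = - \frac{1}{4338} \approx -0.00023052$)
$V{\left(o \right)} = -116 + o$ ($V{\left(o \right)} = \left(-64 + o\right) - 52 = -116 + o$)
$X = - \frac{1}{295}$ ($X = \frac{1}{-116 - 179} = \frac{1}{-295} = - \frac{1}{295} \approx -0.0033898$)
$t - X = - \frac{1}{4338} - - \frac{1}{295} = - \frac{1}{4338} + \frac{1}{295} = \frac{4043}{1279710}$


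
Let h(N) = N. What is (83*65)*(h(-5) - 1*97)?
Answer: -550290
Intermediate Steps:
(83*65)*(h(-5) - 1*97) = (83*65)*(-5 - 1*97) = 5395*(-5 - 97) = 5395*(-102) = -550290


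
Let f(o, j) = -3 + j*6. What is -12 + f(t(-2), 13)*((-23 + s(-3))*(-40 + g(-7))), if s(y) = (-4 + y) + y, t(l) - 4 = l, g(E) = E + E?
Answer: 133638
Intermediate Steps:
g(E) = 2*E
t(l) = 4 + l
f(o, j) = -3 + 6*j
s(y) = -4 + 2*y
-12 + f(t(-2), 13)*((-23 + s(-3))*(-40 + g(-7))) = -12 + (-3 + 6*13)*((-23 + (-4 + 2*(-3)))*(-40 + 2*(-7))) = -12 + (-3 + 78)*((-23 + (-4 - 6))*(-40 - 14)) = -12 + 75*((-23 - 10)*(-54)) = -12 + 75*(-33*(-54)) = -12 + 75*1782 = -12 + 133650 = 133638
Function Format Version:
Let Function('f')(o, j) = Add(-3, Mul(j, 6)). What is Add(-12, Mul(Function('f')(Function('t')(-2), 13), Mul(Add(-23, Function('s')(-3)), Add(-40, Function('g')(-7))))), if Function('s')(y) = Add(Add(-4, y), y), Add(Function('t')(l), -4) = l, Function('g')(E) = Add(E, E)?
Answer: 133638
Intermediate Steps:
Function('g')(E) = Mul(2, E)
Function('t')(l) = Add(4, l)
Function('f')(o, j) = Add(-3, Mul(6, j))
Function('s')(y) = Add(-4, Mul(2, y))
Add(-12, Mul(Function('f')(Function('t')(-2), 13), Mul(Add(-23, Function('s')(-3)), Add(-40, Function('g')(-7))))) = Add(-12, Mul(Add(-3, Mul(6, 13)), Mul(Add(-23, Add(-4, Mul(2, -3))), Add(-40, Mul(2, -7))))) = Add(-12, Mul(Add(-3, 78), Mul(Add(-23, Add(-4, -6)), Add(-40, -14)))) = Add(-12, Mul(75, Mul(Add(-23, -10), -54))) = Add(-12, Mul(75, Mul(-33, -54))) = Add(-12, Mul(75, 1782)) = Add(-12, 133650) = 133638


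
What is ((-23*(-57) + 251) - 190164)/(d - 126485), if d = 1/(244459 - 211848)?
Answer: 3075249911/2062401167 ≈ 1.4911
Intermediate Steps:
d = 1/32611 ≈ 3.0664e-5
((-23*(-57) + 251) - 190164)/(d - 126485) = ((-23*(-57) + 251) - 190164)/(1/32611 - 126485) = ((1311 + 251) - 190164)/(-4124802334/32611) = (1562 - 190164)*(-32611/4124802334) = -188602*(-32611/4124802334) = 3075249911/2062401167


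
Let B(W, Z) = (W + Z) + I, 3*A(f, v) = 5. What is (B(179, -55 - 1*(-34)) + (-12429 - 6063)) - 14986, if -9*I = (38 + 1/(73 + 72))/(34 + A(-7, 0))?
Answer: -516961637/15515 ≈ -33320.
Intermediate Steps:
A(f, v) = 5/3 (A(f, v) = (⅓)*5 = 5/3)
I = -1837/15515 (I = -(38 + 1/(73 + 72))/(9*(34 + 5/3)) = -(38 + 1/145)/(9*107/3) = -(38 + 1/145)*3/(9*107) = -1837*3/(435*107) = -⅑*16533/15515 = -1837/15515 ≈ -0.11840)
B(W, Z) = -1837/15515 + W + Z (B(W, Z) = (W + Z) - 1837/15515 = -1837/15515 + W + Z)
(B(179, -55 - 1*(-34)) + (-12429 - 6063)) - 14986 = ((-1837/15515 + 179 + (-55 - 1*(-34))) + (-12429 - 6063)) - 14986 = ((-1837/15515 + 179 + (-55 + 34)) - 18492) - 14986 = ((-1837/15515 + 179 - 21) - 18492) - 14986 = (2449533/15515 - 18492) - 14986 = -284453847/15515 - 14986 = -516961637/15515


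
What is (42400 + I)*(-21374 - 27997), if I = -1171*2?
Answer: -1977703518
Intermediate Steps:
I = -2342
(42400 + I)*(-21374 - 27997) = (42400 - 2342)*(-21374 - 27997) = 40058*(-49371) = -1977703518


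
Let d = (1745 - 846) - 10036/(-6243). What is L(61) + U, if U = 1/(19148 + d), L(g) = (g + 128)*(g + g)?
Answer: 2886018997749/125163457 ≈ 23058.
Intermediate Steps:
L(g) = 2*g*(128 + g) (L(g) = (128 + g)*(2*g) = 2*g*(128 + g))
d = 5622493/6243 (d = 899 - 10036*(-1/6243) = 899 + 10036/6243 = 5622493/6243 ≈ 900.61)
U = 6243/125163457 (U = 1/(19148 + 5622493/6243) = 1/(125163457/6243) = 6243/125163457 ≈ 4.9879e-5)
L(61) + U = 2*61*(128 + 61) + 6243/125163457 = 2*61*189 + 6243/125163457 = 23058 + 6243/125163457 = 2886018997749/125163457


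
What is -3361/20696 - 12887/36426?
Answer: -14966813/28995096 ≈ -0.51618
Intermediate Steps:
-3361/20696 - 12887/36426 = -14966813/28995096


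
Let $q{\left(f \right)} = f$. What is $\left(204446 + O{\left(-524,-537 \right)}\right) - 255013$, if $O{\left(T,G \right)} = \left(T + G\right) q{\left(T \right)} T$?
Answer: $-291375703$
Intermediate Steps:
$O{\left(T,G \right)} = T^{2} \left(G + T\right)$ ($O{\left(T,G \right)} = \left(T + G\right) T T = \left(G + T\right) T T = T \left(G + T\right) T = T^{2} \left(G + T\right)$)
$\left(204446 + O{\left(-524,-537 \right)}\right) - 255013 = \left(204446 + \left(-524\right)^{2} \left(-537 - 524\right)\right) - 255013 = \left(204446 + 274576 \left(-1061\right)\right) - 255013 = \left(204446 - 291325136\right) - 255013 = -291120690 - 255013 = -291375703$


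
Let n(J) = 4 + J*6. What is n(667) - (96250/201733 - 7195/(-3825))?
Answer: 88266429919/22046535 ≈ 4003.6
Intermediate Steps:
n(J) = 4 + 6*J
n(667) - (96250/201733 - 7195/(-3825)) = (4 + 6*667) - (96250/201733 - 7195/(-3825)) = (4 + 4002) - (96250*(1/201733) - 7195*(-1/3825)) = 4006 - (13750/28819 + 1439/765) = 4006 - 1*51989291/22046535 = 4006 - 51989291/22046535 = 88266429919/22046535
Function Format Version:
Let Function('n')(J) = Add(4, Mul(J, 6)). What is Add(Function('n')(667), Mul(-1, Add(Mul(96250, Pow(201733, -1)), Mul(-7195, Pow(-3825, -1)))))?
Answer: Rational(88266429919, 22046535) ≈ 4003.6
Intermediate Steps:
Function('n')(J) = Add(4, Mul(6, J))
Add(Function('n')(667), Mul(-1, Add(Mul(96250, Pow(201733, -1)), Mul(-7195, Pow(-3825, -1))))) = Add(Add(4, Mul(6, 667)), Mul(-1, Add(Mul(96250, Pow(201733, -1)), Mul(-7195, Pow(-3825, -1))))) = Add(Add(4, 4002), Mul(-1, Add(Mul(96250, Rational(1, 201733)), Mul(-7195, Rational(-1, 3825))))) = Add(4006, Mul(-1, Add(Rational(13750, 28819), Rational(1439, 765)))) = Add(4006, Mul(-1, Rational(51989291, 22046535))) = Add(4006, Rational(-51989291, 22046535)) = Rational(88266429919, 22046535)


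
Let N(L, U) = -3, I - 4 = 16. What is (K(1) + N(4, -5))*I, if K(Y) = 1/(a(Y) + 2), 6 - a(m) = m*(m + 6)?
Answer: -40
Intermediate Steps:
I = 20 (I = 4 + 16 = 20)
a(m) = 6 - m*(6 + m) (a(m) = 6 - m*(m + 6) = 6 - m*(6 + m))
K(Y) = 1/(8 - Y² - 6*Y) (K(Y) = 1/((6 - Y² - 6*Y) + 2) = 1/(8 - Y² - 6*Y))
(K(1) + N(4, -5))*I = (-1/(-8 + 1² + 6*1) - 3)*20 = (-1/(-8 + 1 + 6) - 3)*20 = (-1/(-1) - 3)*20 = (-1*(-1) - 3)*20 = (1 - 3)*20 = -2*20 = -40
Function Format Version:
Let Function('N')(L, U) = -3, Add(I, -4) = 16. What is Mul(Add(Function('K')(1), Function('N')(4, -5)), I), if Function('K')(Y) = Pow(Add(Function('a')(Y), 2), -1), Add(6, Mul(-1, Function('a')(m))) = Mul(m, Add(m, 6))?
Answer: -40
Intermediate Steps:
I = 20 (I = Add(4, 16) = 20)
Function('a')(m) = Add(6, Mul(-1, m, Add(6, m))) (Function('a')(m) = Add(6, Mul(-1, Mul(m, Add(m, 6)))) = Add(6, Mul(-1, Mul(m, Add(6, m)))) = Add(6, Mul(-1, m, Add(6, m))))
Function('K')(Y) = Pow(Add(8, Mul(-1, Pow(Y, 2)), Mul(-6, Y)), -1) (Function('K')(Y) = Pow(Add(Add(6, Mul(-1, Pow(Y, 2)), Mul(-6, Y)), 2), -1) = Pow(Add(8, Mul(-1, Pow(Y, 2)), Mul(-6, Y)), -1))
Mul(Add(Function('K')(1), Function('N')(4, -5)), I) = Mul(Add(Mul(-1, Pow(Add(-8, Pow(1, 2), Mul(6, 1)), -1)), -3), 20) = Mul(Add(Mul(-1, Pow(Add(-8, 1, 6), -1)), -3), 20) = Mul(Add(Mul(-1, Pow(-1, -1)), -3), 20) = Mul(Add(Mul(-1, -1), -3), 20) = Mul(Add(1, -3), 20) = Mul(-2, 20) = -40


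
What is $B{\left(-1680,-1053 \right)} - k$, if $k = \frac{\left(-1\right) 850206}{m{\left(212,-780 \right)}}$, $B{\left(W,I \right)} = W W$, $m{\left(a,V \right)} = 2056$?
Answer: $\frac{2901852303}{1028} \approx 2.8228 \cdot 10^{6}$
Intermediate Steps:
$B{\left(W,I \right)} = W^{2}$
$k = - \frac{425103}{1028}$ ($k = \frac{\left(-1\right) 850206}{2056} = \left(-850206\right) \frac{1}{2056} = - \frac{425103}{1028} \approx -413.52$)
$B{\left(-1680,-1053 \right)} - k = \left(-1680\right)^{2} - - \frac{425103}{1028} = 2822400 + \frac{425103}{1028} = \frac{2901852303}{1028}$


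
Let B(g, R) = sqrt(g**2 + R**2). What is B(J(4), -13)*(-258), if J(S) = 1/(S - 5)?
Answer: -258*sqrt(170) ≈ -3363.9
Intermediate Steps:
J(S) = 1/(-5 + S)
B(g, R) = sqrt(R**2 + g**2)
B(J(4), -13)*(-258) = sqrt((-13)**2 + (1/(-5 + 4))**2)*(-258) = sqrt(169 + (1/(-1))**2)*(-258) = sqrt(169 + (-1)**2)*(-258) = sqrt(169 + 1)*(-258) = sqrt(170)*(-258) = -258*sqrt(170)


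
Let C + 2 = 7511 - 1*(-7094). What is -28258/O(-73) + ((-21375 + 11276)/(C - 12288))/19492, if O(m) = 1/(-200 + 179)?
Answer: 26777381953541/45123980 ≈ 5.9342e+5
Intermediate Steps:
O(m) = -1/21 (O(m) = 1/(-21) = -1/21)
C = 14603 (C = -2 + (7511 - 1*(-7094)) = -2 + (7511 + 7094) = -2 + 14605 = 14603)
-28258/O(-73) + ((-21375 + 11276)/(C - 12288))/19492 = -28258/(-1/21) + ((-21375 + 11276)/(14603 - 12288))/19492 = -28258*(-21) - 10099/2315*(1/19492) = 593418 - 10099*1/2315*(1/19492) = 593418 - 10099/2315*1/19492 = 593418 - 10099/45123980 = 26777381953541/45123980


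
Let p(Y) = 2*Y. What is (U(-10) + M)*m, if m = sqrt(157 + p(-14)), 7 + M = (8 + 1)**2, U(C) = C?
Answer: 64*sqrt(129) ≈ 726.90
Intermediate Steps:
M = 74 (M = -7 + (8 + 1)**2 = -7 + 9**2 = -7 + 81 = 74)
m = sqrt(129) (m = sqrt(157 + 2*(-14)) = sqrt(157 - 28) = sqrt(129) ≈ 11.358)
(U(-10) + M)*m = (-10 + 74)*sqrt(129) = 64*sqrt(129)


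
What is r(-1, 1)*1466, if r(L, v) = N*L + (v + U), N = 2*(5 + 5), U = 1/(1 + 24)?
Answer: -694884/25 ≈ -27795.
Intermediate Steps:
U = 1/25 ≈ 0.040000
N = 20 (N = 2*10 = 20)
r(L, v) = 1/25 + v + 20*L (r(L, v) = 20*L + (v + 1/25) = 20*L + (1/25 + v) = 1/25 + v + 20*L)
r(-1, 1)*1466 = (1/25 + 1 + 20*(-1))*1466 = (1/25 + 1 - 20)*1466 = -474/25*1466 = -694884/25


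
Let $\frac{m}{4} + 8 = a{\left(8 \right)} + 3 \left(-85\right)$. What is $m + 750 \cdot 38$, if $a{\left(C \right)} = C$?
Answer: $27480$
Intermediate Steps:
$m = -1020$ ($m = -32 + 4 \left(8 + 3 \left(-85\right)\right) = -32 + 4 \left(8 - 255\right) = -32 + 4 \left(-247\right) = -32 - 988 = -1020$)
$m + 750 \cdot 38 = -1020 + 750 \cdot 38 = -1020 + 28500 = 27480$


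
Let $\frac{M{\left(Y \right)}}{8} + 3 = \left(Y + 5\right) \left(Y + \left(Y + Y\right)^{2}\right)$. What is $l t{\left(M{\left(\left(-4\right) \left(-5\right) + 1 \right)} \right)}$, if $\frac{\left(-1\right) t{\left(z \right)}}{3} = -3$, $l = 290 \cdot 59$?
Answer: $153990$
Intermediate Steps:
$M{\left(Y \right)} = -24 + 8 \left(5 + Y\right) \left(Y + 4 Y^{2}\right)$ ($M{\left(Y \right)} = -24 + 8 \left(Y + 5\right) \left(Y + \left(Y + Y\right)^{2}\right) = -24 + 8 \left(5 + Y\right) \left(Y + \left(2 Y\right)^{2}\right) = -24 + 8 \left(5 + Y\right) \left(Y + 4 Y^{2}\right)$)
$l = 17110$
$t{\left(z \right)} = 9$ ($t{\left(z \right)} = \left(-3\right) \left(-3\right) = 9$)
$l t{\left(M{\left(\left(-4\right) \left(-5\right) + 1 \right)} \right)} = 17110 \cdot 9 = 153990$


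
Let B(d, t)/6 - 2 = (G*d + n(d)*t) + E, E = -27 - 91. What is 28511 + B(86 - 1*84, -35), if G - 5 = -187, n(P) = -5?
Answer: 26681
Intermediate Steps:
G = -182 (G = 5 - 187 = -182)
E = -118
B(d, t) = -696 - 1092*d - 30*t (B(d, t) = 12 + 6*((-182*d - 5*t) - 118) = 12 + 6*(-118 - 182*d - 5*t) = 12 + (-708 - 1092*d - 30*t) = -696 - 1092*d - 30*t)
28511 + B(86 - 1*84, -35) = 28511 + (-696 - 1092*(86 - 1*84) - 30*(-35)) = 28511 + (-696 - 1092*(86 - 84) + 1050) = 28511 + (-696 - 1092*2 + 1050) = 28511 + (-696 - 2184 + 1050) = 28511 - 1830 = 26681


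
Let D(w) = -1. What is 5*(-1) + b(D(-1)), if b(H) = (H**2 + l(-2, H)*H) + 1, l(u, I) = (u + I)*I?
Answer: -6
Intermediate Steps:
l(u, I) = I*(I + u) (l(u, I) = (I + u)*I = I*(I + u))
b(H) = 1 + H**2 + H**2*(-2 + H) (b(H) = (H**2 + (H*(H - 2))*H) + 1 = (H**2 + (H*(-2 + H))*H) + 1 = (H**2 + H**2*(-2 + H)) + 1 = 1 + H**2 + H**2*(-2 + H))
5*(-1) + b(D(-1)) = 5*(-1) + (1 + (-1)**3 - 1*(-1)**2) = -5 + (1 - 1 - 1*1) = -5 + (1 - 1 - 1) = -5 - 1 = -6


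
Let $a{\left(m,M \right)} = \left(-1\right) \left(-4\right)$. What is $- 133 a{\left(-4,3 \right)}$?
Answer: $-532$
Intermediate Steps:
$a{\left(m,M \right)} = 4$
$- 133 a{\left(-4,3 \right)} = \left(-133\right) 4 = -532$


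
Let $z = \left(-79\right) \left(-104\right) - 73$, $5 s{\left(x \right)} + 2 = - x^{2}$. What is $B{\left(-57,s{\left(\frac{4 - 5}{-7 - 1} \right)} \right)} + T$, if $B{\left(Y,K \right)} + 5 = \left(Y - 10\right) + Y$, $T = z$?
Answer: $8014$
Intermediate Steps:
$s{\left(x \right)} = - \frac{2}{5} - \frac{x^{2}}{5}$ ($s{\left(x \right)} = - \frac{2}{5} + \frac{\left(-1\right) x^{2}}{5} = - \frac{2}{5} - \frac{x^{2}}{5}$)
$z = 8143$ ($z = 8216 - 73 = 8143$)
$T = 8143$
$B{\left(Y,K \right)} = -15 + 2 Y$ ($B{\left(Y,K \right)} = -5 + \left(\left(Y - 10\right) + Y\right) = -5 + \left(\left(-10 + Y\right) + Y\right) = -5 + \left(-10 + 2 Y\right) = -15 + 2 Y$)
$B{\left(-57,s{\left(\frac{4 - 5}{-7 - 1} \right)} \right)} + T = \left(-15 + 2 \left(-57\right)\right) + 8143 = \left(-15 - 114\right) + 8143 = -129 + 8143 = 8014$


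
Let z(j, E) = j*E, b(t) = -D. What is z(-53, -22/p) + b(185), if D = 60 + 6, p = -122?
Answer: -4609/61 ≈ -75.557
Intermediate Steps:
D = 66
b(t) = -66 (b(t) = -1*66 = -66)
z(j, E) = E*j
z(-53, -22/p) + b(185) = -22/(-122)*(-53) - 66 = -22*(-1/122)*(-53) - 66 = (11/61)*(-53) - 66 = -583/61 - 66 = -4609/61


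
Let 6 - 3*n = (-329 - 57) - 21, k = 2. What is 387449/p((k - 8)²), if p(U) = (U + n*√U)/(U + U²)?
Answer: 258041034/431 ≈ 5.9870e+5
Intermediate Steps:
n = 413/3 (n = 2 - ((-329 - 57) - 21)/3 = 2 - (-386 - 21)/3 = 2 - ⅓*(-407) = 2 + 407/3 = 413/3 ≈ 137.67)
p(U) = (U + 413*√U/3)/(U + U²)
387449/p((k - 8)²) = 387449/((((2 - 8)² + 413*√((2 - 8)²)/3)/(((2 - 8)²)*(1 + (2 - 8)²)))) = 387449/((((-6)² + 413*√((-6)²)/3)/(((-6)²)*(1 + (-6)²)))) = 387449/(((36 + 413*√36/3)/(36*(1 + 36)))) = 387449/(((1/36)*(36 + (413/3)*6)/37)) = 387449/(((1/36)*(1/37)*(36 + 826))) = 387449/(((1/36)*(1/37)*862)) = 387449/(431/666) = 387449*(666/431) = 258041034/431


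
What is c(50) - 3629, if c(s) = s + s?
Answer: -3529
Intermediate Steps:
c(s) = 2*s
c(50) - 3629 = 2*50 - 3629 = 100 - 3629 = -3529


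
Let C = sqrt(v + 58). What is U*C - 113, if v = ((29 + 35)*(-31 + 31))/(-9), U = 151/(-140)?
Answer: -113 - 151*sqrt(58)/140 ≈ -121.21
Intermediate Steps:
U = -151/140 (U = 151*(-1/140) = -151/140 ≈ -1.0786)
v = 0 (v = (64*0)*(-1/9) = 0*(-1/9) = 0)
C = sqrt(58) (C = sqrt(0 + 58) = sqrt(58) ≈ 7.6158)
U*C - 113 = -151*sqrt(58)/140 - 113 = -113 - 151*sqrt(58)/140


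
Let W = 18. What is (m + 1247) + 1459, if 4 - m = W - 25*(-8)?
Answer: 2492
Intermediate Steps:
m = -214 (m = 4 - (18 - 25*(-8)) = 4 - (18 + 200) = 4 - 1*218 = 4 - 218 = -214)
(m + 1247) + 1459 = (-214 + 1247) + 1459 = 1033 + 1459 = 2492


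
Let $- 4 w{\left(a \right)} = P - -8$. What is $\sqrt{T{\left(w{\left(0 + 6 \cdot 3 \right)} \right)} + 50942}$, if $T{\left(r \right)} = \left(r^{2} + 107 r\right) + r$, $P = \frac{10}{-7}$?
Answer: $\frac{\sqrt{9950385}}{14} \approx 225.32$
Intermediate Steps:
$P = - \frac{10}{7}$ ($P = 10 \left(- \frac{1}{7}\right) = - \frac{10}{7} \approx -1.4286$)
$w{\left(a \right)} = - \frac{23}{14}$ ($w{\left(a \right)} = - \frac{- \frac{10}{7} - -8}{4} = - \frac{- \frac{10}{7} + 8}{4} = \left(- \frac{1}{4}\right) \frac{46}{7} = - \frac{23}{14}$)
$T{\left(r \right)} = r^{2} + 108 r$
$\sqrt{T{\left(w{\left(0 + 6 \cdot 3 \right)} \right)} + 50942} = \sqrt{- \frac{23 \left(108 - \frac{23}{14}\right)}{14} + 50942} = \sqrt{\left(- \frac{23}{14}\right) \frac{1489}{14} + 50942} = \sqrt{- \frac{34247}{196} + 50942} = \sqrt{\frac{9950385}{196}} = \frac{\sqrt{9950385}}{14}$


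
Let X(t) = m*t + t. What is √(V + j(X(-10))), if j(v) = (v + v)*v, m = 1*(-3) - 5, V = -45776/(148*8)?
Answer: √53453086/74 ≈ 98.799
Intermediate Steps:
V = -2861/74 (V = -45776/1184 = -45776*1/1184 = -2861/74 ≈ -38.662)
m = -8 (m = -3 - 5 = -8)
X(t) = -7*t (X(t) = -8*t + t = -7*t)
j(v) = 2*v² (j(v) = (2*v)*v = 2*v²)
√(V + j(X(-10))) = √(-2861/74 + 2*(-7*(-10))²) = √(-2861/74 + 2*70²) = √(-2861/74 + 2*4900) = √(-2861/74 + 9800) = √(722339/74) = √53453086/74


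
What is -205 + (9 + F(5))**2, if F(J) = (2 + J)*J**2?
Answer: 33651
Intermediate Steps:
F(J) = J**2*(2 + J)
-205 + (9 + F(5))**2 = -205 + (9 + 5**2*(2 + 5))**2 = -205 + (9 + 25*7)**2 = -205 + (9 + 175)**2 = -205 + 184**2 = -205 + 33856 = 33651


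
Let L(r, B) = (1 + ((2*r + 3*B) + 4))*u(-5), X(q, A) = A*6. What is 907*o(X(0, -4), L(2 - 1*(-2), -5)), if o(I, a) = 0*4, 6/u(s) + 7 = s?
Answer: 0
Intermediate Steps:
u(s) = 6/(-7 + s)
X(q, A) = 6*A
L(r, B) = -5/2 - r - 3*B/2 (L(r, B) = (1 + ((2*r + 3*B) + 4))*(6/(-7 - 5)) = (1 + (4 + 2*r + 3*B))*(6/(-12)) = (5 + 2*r + 3*B)*(6*(-1/12)) = (5 + 2*r + 3*B)*(-1/2) = -5/2 - r - 3*B/2)
o(I, a) = 0
907*o(X(0, -4), L(2 - 1*(-2), -5)) = 907*0 = 0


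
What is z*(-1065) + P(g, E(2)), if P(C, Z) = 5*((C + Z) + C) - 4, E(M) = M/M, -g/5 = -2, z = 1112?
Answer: -1184179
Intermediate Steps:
g = 10 (g = -5*(-2) = 10)
E(M) = 1
P(C, Z) = -4 + 5*Z + 10*C (P(C, Z) = 5*(Z + 2*C) - 4 = (5*Z + 10*C) - 4 = -4 + 5*Z + 10*C)
z*(-1065) + P(g, E(2)) = 1112*(-1065) + (-4 + 5*1 + 10*10) = -1184280 + (-4 + 5 + 100) = -1184280 + 101 = -1184179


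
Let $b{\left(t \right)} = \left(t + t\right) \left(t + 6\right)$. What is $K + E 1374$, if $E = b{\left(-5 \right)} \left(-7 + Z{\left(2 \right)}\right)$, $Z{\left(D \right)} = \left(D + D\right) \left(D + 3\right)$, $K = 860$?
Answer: $-177760$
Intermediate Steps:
$b{\left(t \right)} = 2 t \left(6 + t\right)$
$Z{\left(D \right)} = 2 D \left(3 + D\right)$
$E = -130$ ($E = 2 \left(-5\right) \left(6 - 5\right) \left(-7 + 2 \cdot 2 \left(3 + 2\right)\right) = 2 \left(-5\right) 1 \left(-7 + 2 \cdot 2 \cdot 5\right) = - 10 \left(-7 + 20\right) = \left(-10\right) 13 = -130$)
$K + E 1374 = 860 - 178620 = -177760$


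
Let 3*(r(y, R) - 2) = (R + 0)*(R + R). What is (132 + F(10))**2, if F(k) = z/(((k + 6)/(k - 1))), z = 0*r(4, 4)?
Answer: 17424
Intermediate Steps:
r(y, R) = 2 + 2*R**2/3 (r(y, R) = 2 + ((R + 0)*(R + R))/3 = 2 + (R*(2*R))/3 = 2 + (2*R**2)/3 = 2 + 2*R**2/3)
z = 0 (z = 0*(2 + (2/3)*4**2) = 0*(2 + (2/3)*16) = 0*(2 + 32/3) = 0*(38/3) = 0)
F(k) = 0 (F(k) = 0/(((k + 6)/(k - 1))) = 0/(((6 + k)/(-1 + k))) = 0*((-1 + k)/(6 + k)) = 0)
(132 + F(10))**2 = (132 + 0)**2 = 132**2 = 17424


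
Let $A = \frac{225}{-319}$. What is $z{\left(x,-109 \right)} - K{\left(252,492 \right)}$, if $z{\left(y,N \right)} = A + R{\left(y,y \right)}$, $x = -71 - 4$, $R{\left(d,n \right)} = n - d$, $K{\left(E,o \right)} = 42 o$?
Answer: $- \frac{6592041}{319} \approx -20665.0$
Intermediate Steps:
$A = - \frac{225}{319}$ ($A = 225 \left(- \frac{1}{319}\right) = - \frac{225}{319} \approx -0.70533$)
$x = -75$ ($x = -71 - 4 = -75$)
$z{\left(y,N \right)} = - \frac{225}{319}$ ($z{\left(y,N \right)} = - \frac{225}{319} + \left(y - y\right) = - \frac{225}{319} + 0 = - \frac{225}{319}$)
$z{\left(x,-109 \right)} - K{\left(252,492 \right)} = - \frac{225}{319} - 42 \cdot 492 = - \frac{225}{319} - 20664 = - \frac{6592041}{319}$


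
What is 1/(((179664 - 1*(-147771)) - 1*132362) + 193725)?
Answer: 1/388798 ≈ 2.5720e-6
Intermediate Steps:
1/(((179664 - 1*(-147771)) - 1*132362) + 193725) = 1/(((179664 + 147771) - 132362) + 193725) = 1/((327435 - 132362) + 193725) = 1/(195073 + 193725) = 1/388798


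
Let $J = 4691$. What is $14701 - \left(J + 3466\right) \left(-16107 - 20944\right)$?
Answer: $302239708$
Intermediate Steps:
$14701 - \left(J + 3466\right) \left(-16107 - 20944\right) = 14701 - \left(4691 + 3466\right) \left(-16107 - 20944\right) = 14701 - 8157 \left(-37051\right) = 14701 - -302225007 = 14701 + 302225007 = 302239708$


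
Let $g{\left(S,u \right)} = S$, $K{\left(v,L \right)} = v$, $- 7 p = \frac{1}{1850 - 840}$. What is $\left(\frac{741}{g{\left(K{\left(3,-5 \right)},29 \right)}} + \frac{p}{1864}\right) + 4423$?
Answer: $\frac{61543501599}{13178480} \approx 4670.0$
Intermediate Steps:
$p = - \frac{1}{7070}$ ($p = - \frac{1}{7 \left(1850 - 840\right)} = - \frac{1}{7 \cdot 1010} = \left(- \frac{1}{7}\right) \frac{1}{1010} = - \frac{1}{7070} \approx -0.00014144$)
$\left(\frac{741}{g{\left(K{\left(3,-5 \right)},29 \right)}} + \frac{p}{1864}\right) + 4423 = \left(\frac{741}{3} - \frac{1}{7070 \cdot 1864}\right) + 4423 = \left(741 \cdot \frac{1}{3} - \frac{1}{13178480}\right) + 4423 = \left(247 - \frac{1}{13178480}\right) + 4423 = \frac{3255084559}{13178480} + 4423 = \frac{61543501599}{13178480}$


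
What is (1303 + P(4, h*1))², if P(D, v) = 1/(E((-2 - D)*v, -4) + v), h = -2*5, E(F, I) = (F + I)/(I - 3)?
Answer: 550043209/324 ≈ 1.6977e+6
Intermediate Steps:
E(F, I) = (F + I)/(-3 + I)
h = -10
P(D, v) = 1/(4/7 + v - v*(-2 - D)/7) (P(D, v) = 1/(((-2 - D)*v - 4)/(-3 - 4) + v) = 1/((v*(-2 - D) - 4)/(-7) + v) = 1/(-(-4 + v*(-2 - D))/7 + v) = 1/((4/7 - v*(-2 - D)/7) + v) = 1/(4/7 + v - v*(-2 - D)/7))
(1303 + P(4, h*1))² = (1303 + 7/(4 + 9*(-10*1) + 4*(-10*1)))² = (1303 + 7/(4 + 9*(-10) + 4*(-10)))² = (1303 + 7/(4 - 90 - 40))² = (1303 + 7/(-126))² = (1303 + 7*(-1/126))² = (1303 - 1/18)² = (23453/18)² = 550043209/324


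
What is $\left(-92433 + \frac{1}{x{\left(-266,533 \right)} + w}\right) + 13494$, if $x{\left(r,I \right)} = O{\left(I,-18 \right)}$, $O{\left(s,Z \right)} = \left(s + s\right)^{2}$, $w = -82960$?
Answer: $- \frac{83154026843}{1053396} \approx -78939.0$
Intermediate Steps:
$O{\left(s,Z \right)} = 4 s^{2}$ ($O{\left(s,Z \right)} = \left(2 s\right)^{2} = 4 s^{2}$)
$x{\left(r,I \right)} = 4 I^{2}$
$\left(-92433 + \frac{1}{x{\left(-266,533 \right)} + w}\right) + 13494 = \left(-92433 + \frac{1}{4 \cdot 533^{2} - 82960}\right) + 13494 = \left(-92433 + \frac{1}{4 \cdot 284089 - 82960}\right) + 13494 = \left(-92433 + \frac{1}{1136356 - 82960}\right) + 13494 = \left(-92433 + \frac{1}{1053396}\right) + 13494 = - \frac{97368552467}{1053396} + 13494 = - \frac{83154026843}{1053396}$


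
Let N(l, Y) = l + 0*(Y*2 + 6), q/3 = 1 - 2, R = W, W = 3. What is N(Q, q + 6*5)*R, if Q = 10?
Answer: 30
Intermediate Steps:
R = 3
q = -3 (q = 3*(1 - 2) = 3*(-1) = -3)
N(l, Y) = l (N(l, Y) = l + 0*(2*Y + 6) = l + 0*(6 + 2*Y) = l + 0 = l)
N(Q, q + 6*5)*R = 10*3 = 30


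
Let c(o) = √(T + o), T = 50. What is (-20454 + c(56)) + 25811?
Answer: 5357 + √106 ≈ 5367.3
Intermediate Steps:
c(o) = √(50 + o)
(-20454 + c(56)) + 25811 = (-20454 + √(50 + 56)) + 25811 = (-20454 + √106) + 25811 = 5357 + √106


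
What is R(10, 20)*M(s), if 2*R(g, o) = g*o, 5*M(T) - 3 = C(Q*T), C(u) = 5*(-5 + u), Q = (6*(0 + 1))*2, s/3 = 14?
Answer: 49960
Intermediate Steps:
s = 42 (s = 3*14 = 42)
Q = 12 (Q = (6*1)*2 = 6*2 = 12)
C(u) = -25 + 5*u
M(T) = -22/5 + 12*T (M(T) = ⅗ + (-25 + 5*(12*T))/5 = ⅗ + (-25 + 60*T)/5 = ⅗ + (-5 + 12*T) = -22/5 + 12*T)
R(g, o) = g*o/2 (R(g, o) = (g*o)/2 = g*o/2)
R(10, 20)*M(s) = ((½)*10*20)*(-22/5 + 12*42) = 100*(-22/5 + 504) = 100*(2498/5) = 49960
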